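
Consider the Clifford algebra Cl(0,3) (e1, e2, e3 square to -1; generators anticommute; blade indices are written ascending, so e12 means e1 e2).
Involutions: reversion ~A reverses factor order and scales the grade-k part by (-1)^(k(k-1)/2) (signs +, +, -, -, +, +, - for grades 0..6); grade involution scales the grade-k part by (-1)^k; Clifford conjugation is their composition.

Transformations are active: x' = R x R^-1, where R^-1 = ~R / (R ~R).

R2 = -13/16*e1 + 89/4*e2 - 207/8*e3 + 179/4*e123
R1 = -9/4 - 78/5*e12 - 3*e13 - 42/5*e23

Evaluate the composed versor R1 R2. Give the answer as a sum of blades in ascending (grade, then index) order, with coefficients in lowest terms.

Distribute over the terms of R1 (each basis-blade product reordered to ascending indices, repeated generators contracted through their squares):
(-9/4) R2 = 117/64*e1 - 801/16*e2 + 1863/32*e3 - 1611/16*e123
(-78/5*e12) R2 = 3471/10*e1 + 507/40*e2 + 6981/10*e3 + 8073/20*e123
(-3*e13) R2 = -621/8*e1 - 537/4*e2 + 39/16*e3 + 267/4*e123
(-42/5*e23) R2 = 3759/10*e1 - 4347/20*e2 - 1869/10*e3 + 273/40*e123
Summing the partial products and collecting blades:
Answer: 41421/64*e1 - 31119/80*e2 + 91497/160*e3 + 30123/80*e123


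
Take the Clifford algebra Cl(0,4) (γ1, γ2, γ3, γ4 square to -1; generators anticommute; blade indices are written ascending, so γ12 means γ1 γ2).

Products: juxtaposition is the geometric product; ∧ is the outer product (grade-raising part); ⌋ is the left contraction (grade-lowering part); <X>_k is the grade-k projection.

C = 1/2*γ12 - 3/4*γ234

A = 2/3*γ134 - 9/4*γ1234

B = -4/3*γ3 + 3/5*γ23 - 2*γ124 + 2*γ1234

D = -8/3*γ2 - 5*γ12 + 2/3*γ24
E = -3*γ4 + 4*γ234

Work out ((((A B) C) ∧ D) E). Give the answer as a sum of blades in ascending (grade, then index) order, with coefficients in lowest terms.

step 1: -9/2 + 4/3*γ2 + 9/2*γ3 + 83/180*γ14 - 4/3*γ23 + 17/5*γ124
step 2: 2/3*γ1 - 27/10*γ4 - 9/4*γ12 - 193/60*γ13 - 649/180*γ24 + γ34 + 623/240*γ123 + 27/8*γ234
step 3: -16/9*γ12 - 36/5*γ24 - 386/45*γ123 + 251/18*γ124 - 8/3*γ234 - 257/90*γ1234
step 4: -32/3 - 514/45*γ1 - 108/5*γ2 - 144/5*γ3 + 251/6*γ12 + 502/9*γ13 + 1544/45*γ14 - 8*γ23 - 257/30*γ123 + 16/3*γ124 + 64/9*γ134 + 386/15*γ1234
Answer: -32/3 - 514/45*γ1 - 108/5*γ2 - 144/5*γ3 + 251/6*γ12 + 502/9*γ13 + 1544/45*γ14 - 8*γ23 - 257/30*γ123 + 16/3*γ124 + 64/9*γ134 + 386/15*γ1234


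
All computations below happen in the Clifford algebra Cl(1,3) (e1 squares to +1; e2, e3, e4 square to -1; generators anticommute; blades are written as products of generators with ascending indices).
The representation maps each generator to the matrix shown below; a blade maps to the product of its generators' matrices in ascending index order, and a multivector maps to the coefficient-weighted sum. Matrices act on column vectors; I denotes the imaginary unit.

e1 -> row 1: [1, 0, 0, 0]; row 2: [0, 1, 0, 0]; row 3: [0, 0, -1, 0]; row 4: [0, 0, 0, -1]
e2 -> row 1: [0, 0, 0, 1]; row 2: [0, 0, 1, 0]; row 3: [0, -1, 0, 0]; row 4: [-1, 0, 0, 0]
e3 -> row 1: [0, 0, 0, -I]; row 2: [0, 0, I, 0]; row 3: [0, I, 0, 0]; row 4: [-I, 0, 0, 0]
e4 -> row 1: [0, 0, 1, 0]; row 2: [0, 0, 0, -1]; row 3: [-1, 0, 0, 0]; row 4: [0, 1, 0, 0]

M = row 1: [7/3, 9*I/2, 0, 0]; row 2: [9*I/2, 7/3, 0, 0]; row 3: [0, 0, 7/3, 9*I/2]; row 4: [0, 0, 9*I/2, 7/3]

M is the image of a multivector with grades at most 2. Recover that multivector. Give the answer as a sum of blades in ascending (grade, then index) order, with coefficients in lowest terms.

Method: the blade images are trace-orthogonal — tr(rho(e_A) rho(e_B)^-1) = 4 if A = B and 0 otherwise — and rho(e_A)^-1 = (e_A)^2 * rho(e_A) with (e_A)^2 = +1 or -1, so the coefficient of e_A in the preimage is (e_A)^2 * tr(M rho(e_A))/4.
Nonzero projections over blades of grade <= 2: 1: (1)^2 = +1, tr(M 1) = 28/3, coefficient 7/3; e3 e4: (e3 e4)^2 = -1, tr(M rho(e3 e4)) = 18, coefficient -9/2. Every other blade of grade <= 2 projects to 0.
Answer: 7/3 - 9/2*e3 e4


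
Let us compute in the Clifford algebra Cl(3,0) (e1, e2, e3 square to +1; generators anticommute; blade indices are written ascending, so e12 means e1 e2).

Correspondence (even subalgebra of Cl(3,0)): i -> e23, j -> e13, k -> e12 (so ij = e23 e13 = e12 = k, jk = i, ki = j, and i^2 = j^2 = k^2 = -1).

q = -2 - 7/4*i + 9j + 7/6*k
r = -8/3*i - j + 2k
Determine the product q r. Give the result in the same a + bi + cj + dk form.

In blades: q = -2 + 7/6*e12 + 9*e13 - 7/4*e23, r = 2*e12 - e13 - 8/3*e23.
Distribute q over r term by term (generator squares from the signature, products reordered to ascending indices): (-2)*r = -4*e12 + 2*e13 + 16/3*e23; (7/6*e12)*r = -7/3 - 28/9*e13 + 7/6*e23; (9*e13)*r = 9 + 24*e12 + 18*e23; (-7/4*e23)*r = -14/3 + 7/4*e12 + 7/2*e13.
Sum: 2 + 87/4*e12 + 43/18*e13 + 49/2*e23; translating back through the correspondence:
Answer: 2 + 49/2*i + 43/18*j + 87/4*k


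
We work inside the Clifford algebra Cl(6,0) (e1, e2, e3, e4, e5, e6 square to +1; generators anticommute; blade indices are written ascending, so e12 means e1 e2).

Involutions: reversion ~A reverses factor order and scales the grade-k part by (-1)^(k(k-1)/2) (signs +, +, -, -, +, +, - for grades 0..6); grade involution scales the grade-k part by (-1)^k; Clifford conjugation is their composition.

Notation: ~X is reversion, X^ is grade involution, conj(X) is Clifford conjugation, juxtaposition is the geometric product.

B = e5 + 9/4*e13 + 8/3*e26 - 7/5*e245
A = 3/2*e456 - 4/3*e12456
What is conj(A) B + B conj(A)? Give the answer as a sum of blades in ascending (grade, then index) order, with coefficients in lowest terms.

first term: -28/15*e16 - 21/10*e26 - 3/2*e46 - 32/9*e145 - 4*e245 - 4/3*e1246 + 27/8*e13456 - 3*e23456
second term: -28/15*e16 + 21/10*e26 - 3/2*e46 - 32/9*e145 + 4*e245 - 4/3*e1246 + 27/8*e13456 + 3*e23456
Answer: -56/15*e16 - 3*e46 - 64/9*e145 - 8/3*e1246 + 27/4*e13456


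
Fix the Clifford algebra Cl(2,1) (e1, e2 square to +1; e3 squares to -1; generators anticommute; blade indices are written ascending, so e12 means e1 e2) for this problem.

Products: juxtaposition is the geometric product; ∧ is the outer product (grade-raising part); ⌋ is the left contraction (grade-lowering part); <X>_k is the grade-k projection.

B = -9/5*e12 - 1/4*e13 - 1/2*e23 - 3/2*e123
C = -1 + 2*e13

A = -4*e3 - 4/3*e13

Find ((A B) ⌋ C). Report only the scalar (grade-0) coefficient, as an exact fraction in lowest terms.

step 1: 1/3 + e1 - 16/3*e12 + 12/5*e23 + 36/5*e123
step 2: -1/3 + 2*e3 + 2/3*e13
Answer: -1/3


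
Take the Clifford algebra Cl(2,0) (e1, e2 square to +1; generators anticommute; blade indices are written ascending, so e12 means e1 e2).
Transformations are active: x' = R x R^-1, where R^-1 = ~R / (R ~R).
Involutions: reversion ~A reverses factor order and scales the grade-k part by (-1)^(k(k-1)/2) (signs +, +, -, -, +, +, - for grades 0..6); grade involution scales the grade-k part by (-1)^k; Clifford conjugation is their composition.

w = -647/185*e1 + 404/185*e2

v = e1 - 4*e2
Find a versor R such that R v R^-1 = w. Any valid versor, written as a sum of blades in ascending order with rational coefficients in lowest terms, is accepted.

A norm check does it: q(v) = q(w) = 17, hence R = v + w = -462/185*e1 - 336/185*e2 realises the map — parallel part kept, (v - w)/2 negated, v carried to w.
Answer: -462/185*e1 - 336/185*e2


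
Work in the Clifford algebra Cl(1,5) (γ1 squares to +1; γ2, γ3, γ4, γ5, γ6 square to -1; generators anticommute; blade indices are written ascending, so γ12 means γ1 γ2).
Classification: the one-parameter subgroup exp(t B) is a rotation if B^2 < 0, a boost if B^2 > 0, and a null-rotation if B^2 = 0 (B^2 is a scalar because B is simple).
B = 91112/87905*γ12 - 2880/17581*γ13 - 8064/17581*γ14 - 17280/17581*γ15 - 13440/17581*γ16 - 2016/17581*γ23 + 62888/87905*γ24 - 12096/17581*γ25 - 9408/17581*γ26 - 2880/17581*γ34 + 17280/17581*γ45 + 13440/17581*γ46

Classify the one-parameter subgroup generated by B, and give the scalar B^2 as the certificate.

B^2 term by term: the squares give (91112/87905)^2*(γ12)^2 + (-2880/17581)^2*(γ13)^2 + (-8064/17581)^2*(γ14)^2 + (-17280/17581)^2*(γ15)^2 + (-13440/17581)^2*(γ16)^2 + (-2016/17581)^2*(γ23)^2 + (62888/87905)^2*(γ24)^2 + (-12096/17581)^2*(γ25)^2 + (-9408/17581)^2*(γ26)^2 + (-2880/17581)^2*(γ34)^2 + (17280/17581)^2*(γ45)^2 + (13440/17581)^2*(γ46)^2 = 8301396544/7727289025*(+1) + 8294400/309091561*(+1) + 65028096/309091561*(+1) + 298598400/309091561*(+1) + 180633600/309091561*(+1) + 4064256/309091561*(-1) + 3954900544/7727289025*(-1) + 146313216/309091561*(-1) + 88510464/309091561*(-1) + 8294400/309091561*(-1) + 298598400/309091561*(-1) + 180633600/309091561*(-1) = 0 (each basis 2-blade squares to minus the product of its generators' squares); cross terms between blades sharing an index anticommute and cancel; the commuting (index-disjoint) pairs give grade-4 terms 2*c*c'*(blade product), which cancel blade by blade — γ1234: -104961024/309091561 + 72446976/309091561 + 32514048/309091561 = 0; γ1235: -69672960/309091561 + 69672960/309091561 = 0; γ1236: -54190080/309091561 + 54190080/309091561 = 0; γ1245: 629766144/309091561 - 195084288/309091561 - 434681856/309091561 = 0; γ1246: 489818112/309091561 - 151732224/309091561 - 338085888/309091561 = 0; γ1256: -325140480/309091561 + 325140480/309091561 = 0; γ1345: -99532800/309091561 + 99532800/309091561 = 0; γ1346: -77414400/309091561 + 77414400/309091561 = 0; γ1456: 464486400/309091561 - 464486400/309091561 = 0; γ2345: -69672960/309091561 + 69672960/309091561 = 0; γ2346: -54190080/309091561 + 54190080/309091561 = 0; γ2456: 325140480/309091561 - 325140480/309091561 = 0 — confirming B is simple. So B^2 = 0.
Answer: null-rotation, certificate B^2 = 0. Because 0 is invariant under every versor sandwich, the classification follows from its sign alone.


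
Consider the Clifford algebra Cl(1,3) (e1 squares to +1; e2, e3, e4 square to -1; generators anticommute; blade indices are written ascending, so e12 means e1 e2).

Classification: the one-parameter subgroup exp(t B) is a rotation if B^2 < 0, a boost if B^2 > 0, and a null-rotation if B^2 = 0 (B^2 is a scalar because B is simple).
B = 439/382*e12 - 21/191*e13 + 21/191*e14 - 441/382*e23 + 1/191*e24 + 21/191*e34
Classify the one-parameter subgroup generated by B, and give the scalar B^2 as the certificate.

B^2 term by term: the squares give (439/382)^2*(e12)^2 + (-21/191)^2*(e13)^2 + (21/191)^2*(e14)^2 + (-441/382)^2*(e23)^2 + (1/191)^2*(e24)^2 + (21/191)^2*(e34)^2 = 192721/145924*(+1) + 441/36481*(+1) + 441/36481*(+1) + 194481/145924*(-1) + 1/36481*(-1) + 441/36481*(-1) = 0 (each basis 2-blade squares to minus the product of its generators' squares); cross terms between blades sharing an index anticommute and cancel; the commuting (index-disjoint) pairs give grade-4 terms 2*c*c'*(blade product), which cancel blade by blade — e1234: 9219/36481 + 42/36481 - 9261/36481 = 0 — confirming B is simple. So B^2 = 0.
Answer: null-rotation, certificate B^2 = 0. Key observation: B^2 = 0 is a conjugation invariant, so its sign decides the class regardless of the surface form of B.


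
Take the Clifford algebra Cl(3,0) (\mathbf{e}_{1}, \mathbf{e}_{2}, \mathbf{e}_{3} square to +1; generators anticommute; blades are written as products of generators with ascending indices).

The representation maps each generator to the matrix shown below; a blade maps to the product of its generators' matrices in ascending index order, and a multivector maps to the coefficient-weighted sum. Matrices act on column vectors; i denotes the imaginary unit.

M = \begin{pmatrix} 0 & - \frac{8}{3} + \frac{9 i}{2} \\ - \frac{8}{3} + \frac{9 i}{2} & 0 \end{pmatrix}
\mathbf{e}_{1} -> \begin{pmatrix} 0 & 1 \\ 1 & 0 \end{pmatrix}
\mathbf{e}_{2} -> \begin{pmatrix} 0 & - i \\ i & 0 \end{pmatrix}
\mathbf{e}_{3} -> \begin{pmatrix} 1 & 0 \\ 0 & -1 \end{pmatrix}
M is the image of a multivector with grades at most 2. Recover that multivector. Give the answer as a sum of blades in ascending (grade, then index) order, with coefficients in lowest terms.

Method: 1, rho(e_{1}), rho(e_{2}), rho(e_{3}) form a trace-orthogonal basis of the 2x2 complex matrices (tr(X Y) = 2 if X = Y, else 0), so M = m0*1 + m1*rho(e_{1}) + m2*rho(e_{2}) + m3*rho(e_{3}) with m0 = tr(M)/2 = 0, m1 = tr(M rho(e_{1}))/2 = - \frac{8}{3} + \frac{9 i}{2}, m2 = tr(M rho(e_{2}))/2 = 0, m3 = tr(M rho(e_{3}))/2 = 0.
Multiplying table entries, the bivector images are rho(e_{1} e_{2}) = i*rho(e_{3}), rho(e_{1} e_{3}) = -i*rho(e_{2}), rho(e_{2} e_{3}) = i*rho(e_{1}); with real blade coefficients the real parts of m0..m3 are the coefficients of 1, e_{1}, e_{2}, e_{3} and the imaginary parts give the bivectors (e_{2} e_{3}: Im m1, e_{1} e_{3}: -Im m2, e_{1} e_{2}: Im m3).
Answer: -\frac{8}{3} e_{1} + \frac{9}{2} e_{2} e_{3}


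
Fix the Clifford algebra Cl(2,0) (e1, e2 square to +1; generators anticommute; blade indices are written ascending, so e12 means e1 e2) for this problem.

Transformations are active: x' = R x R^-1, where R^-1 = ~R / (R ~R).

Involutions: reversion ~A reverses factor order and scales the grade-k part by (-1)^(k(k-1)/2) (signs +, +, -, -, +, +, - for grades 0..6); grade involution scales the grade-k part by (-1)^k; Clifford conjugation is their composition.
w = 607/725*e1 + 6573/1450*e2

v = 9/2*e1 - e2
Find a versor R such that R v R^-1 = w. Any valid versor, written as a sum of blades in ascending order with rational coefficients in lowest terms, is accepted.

Equal squares first: v^2 = w^2 = 85/4. Then v + w = 7739/1450*e1 + 5123/1450*e2 is a versor taking v to w, provided it is invertible.
Answer: 7739/1450*e1 + 5123/1450*e2


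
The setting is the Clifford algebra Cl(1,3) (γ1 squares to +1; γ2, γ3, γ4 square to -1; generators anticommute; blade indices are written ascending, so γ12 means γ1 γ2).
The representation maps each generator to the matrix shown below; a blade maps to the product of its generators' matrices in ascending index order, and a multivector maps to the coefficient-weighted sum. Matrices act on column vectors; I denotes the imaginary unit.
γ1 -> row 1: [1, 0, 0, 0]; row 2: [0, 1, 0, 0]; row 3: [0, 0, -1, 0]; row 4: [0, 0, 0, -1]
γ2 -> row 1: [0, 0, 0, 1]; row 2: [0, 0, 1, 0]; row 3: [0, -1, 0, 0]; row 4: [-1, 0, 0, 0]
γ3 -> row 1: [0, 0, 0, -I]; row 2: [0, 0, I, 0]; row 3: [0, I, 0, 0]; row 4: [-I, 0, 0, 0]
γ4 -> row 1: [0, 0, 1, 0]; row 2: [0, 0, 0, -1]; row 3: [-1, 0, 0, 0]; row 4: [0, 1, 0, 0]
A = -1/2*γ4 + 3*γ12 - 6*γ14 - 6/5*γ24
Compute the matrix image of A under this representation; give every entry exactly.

Bivector images (products of the table entries): rho(γ12) = rho(γ1)rho(γ2) = row 1: [0, 0, 0, 1]; row 2: [0, 0, 1, 0]; row 3: [0, 1, 0, 0]; row 4: [1, 0, 0, 0]; rho(γ14) = rho(γ1)rho(γ4) = row 1: [0, 0, 1, 0]; row 2: [0, 0, 0, -1]; row 3: [1, 0, 0, 0]; row 4: [0, -1, 0, 0]; rho(γ24) = rho(γ2)rho(γ4) = row 1: [0, 1, 0, 0]; row 2: [-1, 0, 0, 0]; row 3: [0, 0, 0, 1]; row 4: [0, 0, -1, 0].
M = (-1/2)*rho(γ4) + (3)*rho(γ12) + (-6)*rho(γ14) + (-6/5)*rho(γ24), summed entrywise:
Answer: row 1: [0, -6/5, -13/2, 3]; row 2: [6/5, 0, 3, 13/2]; row 3: [-11/2, 3, 0, -6/5]; row 4: [3, 11/2, 6/5, 0]


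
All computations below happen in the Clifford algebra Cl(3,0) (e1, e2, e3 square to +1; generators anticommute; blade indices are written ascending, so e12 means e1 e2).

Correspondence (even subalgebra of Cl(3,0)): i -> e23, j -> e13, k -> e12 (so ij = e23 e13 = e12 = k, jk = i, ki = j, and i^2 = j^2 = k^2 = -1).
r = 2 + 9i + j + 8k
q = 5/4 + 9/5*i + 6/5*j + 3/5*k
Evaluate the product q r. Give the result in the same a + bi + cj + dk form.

In blades: q = 5/4 + 3/5*e12 + 6/5*e13 + 9/5*e23, r = 2 + 8*e12 + e13 + 9*e23.
Distribute q over r term by term (generator squares from the signature, products reordered to ascending indices): (5/4)*r = 5/2 + 10*e12 + 5/4*e13 + 45/4*e23; (3/5*e12)*r = -24/5 + 6/5*e12 + 27/5*e13 - 3/5*e23; (6/5*e13)*r = -6/5 - 54/5*e12 + 12/5*e13 + 48/5*e23; (9/5*e23)*r = -81/5 + 9/5*e12 - 72/5*e13 + 18/5*e23.
Sum: -197/10 + 11/5*e12 - 107/20*e13 + 477/20*e23; translating back through the correspondence:
Answer: -197/10 + 477/20*i - 107/20*j + 11/5*k


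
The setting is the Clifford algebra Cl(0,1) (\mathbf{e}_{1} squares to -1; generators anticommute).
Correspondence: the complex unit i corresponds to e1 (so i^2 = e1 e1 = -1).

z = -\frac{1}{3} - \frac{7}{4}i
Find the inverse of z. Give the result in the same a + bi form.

In blades: z = -\frac{1}{3} - \frac{7}{4} e_{1}.
With qbar = -\frac{1}{3} + \frac{7}{4} e_{1} (scalar fixed, mapped units negated), z qbar = \frac{457}{144} (the sum of squared coefficients), so z^-1 = qbar / (\frac{457}{144}) = -\frac{48}{457} + \frac{252}{457} e_{1}; translating back:
Answer: -\frac{48}{457} + \frac{252}{457}i


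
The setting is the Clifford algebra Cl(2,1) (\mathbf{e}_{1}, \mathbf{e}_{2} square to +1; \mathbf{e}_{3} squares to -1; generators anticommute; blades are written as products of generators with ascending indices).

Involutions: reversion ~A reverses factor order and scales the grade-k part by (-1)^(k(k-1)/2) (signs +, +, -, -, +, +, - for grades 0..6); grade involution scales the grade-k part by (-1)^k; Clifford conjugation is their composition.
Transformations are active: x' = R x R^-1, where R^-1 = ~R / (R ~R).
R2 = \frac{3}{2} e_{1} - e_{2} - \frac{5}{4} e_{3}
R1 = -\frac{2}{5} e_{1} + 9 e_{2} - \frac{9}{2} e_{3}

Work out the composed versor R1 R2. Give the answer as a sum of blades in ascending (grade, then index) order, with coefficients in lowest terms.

Distribute over the terms of R1 (each basis-blade product reordered to ascending indices, repeated generators contracted through their squares):
(-\frac{2}{5} e_{1}) R2 = -\frac{3}{5} + \frac{2}{5} e_{1} e_{2} + \frac{1}{2} e_{1} e_{3}
(9 e_{2}) R2 = -9 - \frac{27}{2} e_{1} e_{2} - \frac{45}{4} e_{2} e_{3}
(-\frac{9}{2} e_{3}) R2 = -\frac{45}{8} + \frac{27}{4} e_{1} e_{3} - \frac{9}{2} e_{2} e_{3}
Summing the partial products and collecting blades:
Answer: -\frac{609}{40} - \frac{131}{10} e_{1} e_{2} + \frac{29}{4} e_{1} e_{3} - \frac{63}{4} e_{2} e_{3}


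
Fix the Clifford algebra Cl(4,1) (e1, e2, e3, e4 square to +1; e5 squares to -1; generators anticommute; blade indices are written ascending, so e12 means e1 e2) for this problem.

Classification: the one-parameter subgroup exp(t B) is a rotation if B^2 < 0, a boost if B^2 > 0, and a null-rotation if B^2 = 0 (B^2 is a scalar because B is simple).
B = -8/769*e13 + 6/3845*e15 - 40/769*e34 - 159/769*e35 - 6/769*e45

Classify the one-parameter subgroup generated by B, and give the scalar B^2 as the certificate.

B^2 term by term: the squares give (-8/769)^2*(e13)^2 + (6/3845)^2*(e15)^2 + (-40/769)^2*(e34)^2 + (-159/769)^2*(e35)^2 + (-6/769)^2*(e45)^2 = 64/591361*(-1) + 36/14784025*(+1) + 1600/591361*(-1) + 25281/591361*(+1) + 36/591361*(+1) = 1/25 (each basis 2-blade squares to minus the product of its generators' squares); cross terms between blades sharing an index anticommute and cancel; the commuting (index-disjoint) pairs give grade-4 terms 2*c*c'*(blade product), which cancel blade by blade — e1345: 96/591361 - 96/591361 = 0 — confirming B is simple. So B^2 = 1/25.
Answer: boost, certificate B^2 = 1/25. Because 1/25 is invariant under every versor sandwich, the classification follows from its sign alone.


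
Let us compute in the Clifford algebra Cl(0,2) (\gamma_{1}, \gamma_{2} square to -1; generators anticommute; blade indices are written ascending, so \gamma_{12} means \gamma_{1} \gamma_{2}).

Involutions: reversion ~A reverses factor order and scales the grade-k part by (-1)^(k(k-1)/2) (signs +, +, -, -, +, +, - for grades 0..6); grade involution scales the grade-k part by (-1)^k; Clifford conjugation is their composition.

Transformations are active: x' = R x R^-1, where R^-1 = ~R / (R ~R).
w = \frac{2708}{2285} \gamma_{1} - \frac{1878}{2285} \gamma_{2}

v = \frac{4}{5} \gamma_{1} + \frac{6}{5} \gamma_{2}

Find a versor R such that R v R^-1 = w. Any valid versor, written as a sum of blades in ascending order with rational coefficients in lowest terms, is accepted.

Take R = v + w = \frac{4536}{2285} \gamma_{1} + \frac{864}{2285} \gamma_{2}. Because q(v) = q(w) = -\frac{52}{25}, conjugation by R sends v exactly to w.
Answer: \frac{4536}{2285} \gamma_{1} + \frac{864}{2285} \gamma_{2}


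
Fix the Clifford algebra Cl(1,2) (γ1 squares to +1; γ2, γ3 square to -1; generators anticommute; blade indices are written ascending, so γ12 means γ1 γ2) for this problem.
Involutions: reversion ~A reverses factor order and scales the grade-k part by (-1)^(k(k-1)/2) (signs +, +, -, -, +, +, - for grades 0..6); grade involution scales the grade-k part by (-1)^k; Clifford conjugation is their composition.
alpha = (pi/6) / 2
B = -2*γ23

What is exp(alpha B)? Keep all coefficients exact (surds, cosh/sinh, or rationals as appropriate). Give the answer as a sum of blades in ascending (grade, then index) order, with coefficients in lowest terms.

B^2 = (-2)^2*(γ23)^2 = 4*(-1) = -4 (a basis 2-blade squares to minus the product of its generators' squares).
B^2 = -4 — circular case — the even/odd split gives cos and sin: l = 2, alpha*l = pi/6, so exp(alpha B) = cos(pi/6) + (sin(pi/6)/2)*B = sqrt(3)/2 + (1/4)*B.
Answer: sqrt(3)/2 - 1/2*γ23


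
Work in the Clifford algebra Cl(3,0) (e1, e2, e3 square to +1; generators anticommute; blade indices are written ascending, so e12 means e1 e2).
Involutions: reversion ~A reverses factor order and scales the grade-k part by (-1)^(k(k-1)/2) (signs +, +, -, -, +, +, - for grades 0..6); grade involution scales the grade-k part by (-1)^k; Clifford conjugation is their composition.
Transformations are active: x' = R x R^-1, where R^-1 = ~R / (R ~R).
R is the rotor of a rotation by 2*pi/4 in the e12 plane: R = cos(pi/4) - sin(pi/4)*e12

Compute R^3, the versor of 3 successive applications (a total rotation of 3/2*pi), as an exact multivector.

The rotor phase is half the rotation angle and phases add under composition, so 3 steps in the e12 plane accumulate phase 3*(pi/4) = 3*pi/4: R^3 = cos(3*pi/4) - sin(3*pi/4)*e12.
cos(3*pi/4) = -sqrt(2)/2 and sin(3*pi/4) = sqrt(2)/2, so R^3 = -sqrt(2)/2 - sqrt(2)/2*e12. The net rotation is 3/2*pi; the rotor keeps the half-angle phase exactly.
Answer: -sqrt(2)/2 - sqrt(2)/2*e12


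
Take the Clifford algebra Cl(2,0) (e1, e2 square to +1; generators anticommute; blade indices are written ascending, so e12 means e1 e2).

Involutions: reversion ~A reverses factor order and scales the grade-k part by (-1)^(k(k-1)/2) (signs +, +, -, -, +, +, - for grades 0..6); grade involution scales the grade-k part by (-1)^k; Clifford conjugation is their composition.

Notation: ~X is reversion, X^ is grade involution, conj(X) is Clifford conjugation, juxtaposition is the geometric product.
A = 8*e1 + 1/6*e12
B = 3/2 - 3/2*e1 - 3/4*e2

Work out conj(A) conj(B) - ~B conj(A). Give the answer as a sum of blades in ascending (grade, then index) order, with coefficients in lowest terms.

first term: -12 - 97/8*e1 + 1/4*e2 - 25/4*e12
second term: 12 - 97/8*e1 + 1/4*e2 - 25/4*e12
Answer: -24


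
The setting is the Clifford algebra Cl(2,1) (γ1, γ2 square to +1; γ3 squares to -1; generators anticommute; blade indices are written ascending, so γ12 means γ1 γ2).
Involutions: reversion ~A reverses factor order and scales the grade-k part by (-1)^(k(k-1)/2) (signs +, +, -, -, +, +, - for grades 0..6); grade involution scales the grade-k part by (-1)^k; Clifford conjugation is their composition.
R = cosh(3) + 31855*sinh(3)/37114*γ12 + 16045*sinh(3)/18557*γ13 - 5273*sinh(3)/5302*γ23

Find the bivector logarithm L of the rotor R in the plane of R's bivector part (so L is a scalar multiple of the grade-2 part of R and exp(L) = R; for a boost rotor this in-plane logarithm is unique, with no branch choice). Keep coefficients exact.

The scalar part of R is cosh(3), which determines |rapidity| via cosh; the sign lives in the bivector part, and pairing them (bivector part over sinh of the rapidity = the plane) gives the unique in-plane L = rapidity * plane.
Concretely: cosh(rapidity) = cosh(3) gives rapidity = ±3, and since rapidity/sinh(rapidity) is even the sign is immaterial: L = (rapidity/sinh(rapidity)) * <R>_2 = (3/sinh(3)) * <R>_2.
Answer: 95565/37114*γ12 + 48135/18557*γ13 - 15819/5302*γ23


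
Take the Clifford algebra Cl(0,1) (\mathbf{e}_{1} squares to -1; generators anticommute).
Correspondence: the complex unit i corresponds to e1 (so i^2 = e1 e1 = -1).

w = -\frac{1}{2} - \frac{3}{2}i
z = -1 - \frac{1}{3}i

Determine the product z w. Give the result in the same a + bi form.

In blades: z = -1 - \frac{1}{3} e_{1}, w = -\frac{1}{2} - \frac{3}{2} e_{1}.
Distribute z over w term by term (generator squares from the signature, products reordered to ascending indices): (-1)*w = \frac{1}{2} + \frac{3}{2} e_{1}; (-\frac{1}{3} e_{1})*w = -\frac{1}{2} + \frac{1}{6} e_{1}.
Sum: \frac{5}{3} e_{1}; translating back through the correspondence:
Answer: \frac{5}{3}i


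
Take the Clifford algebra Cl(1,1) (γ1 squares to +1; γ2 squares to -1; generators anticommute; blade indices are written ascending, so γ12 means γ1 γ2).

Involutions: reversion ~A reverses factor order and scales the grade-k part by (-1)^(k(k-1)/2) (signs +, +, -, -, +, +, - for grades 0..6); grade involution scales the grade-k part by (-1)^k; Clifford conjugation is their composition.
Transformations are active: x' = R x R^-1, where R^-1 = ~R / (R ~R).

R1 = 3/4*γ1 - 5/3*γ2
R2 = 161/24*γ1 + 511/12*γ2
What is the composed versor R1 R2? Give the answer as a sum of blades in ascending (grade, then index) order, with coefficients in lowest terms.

Distribute over the terms of R1 (each basis-blade product reordered to ascending indices, repeated generators contracted through their squares):
(3/4*γ1) R2 = 161/32 + 511/16*γ12
(-5/3*γ2) R2 = 2555/36 + 805/72*γ12
Summing the partial products and collecting blades:
Answer: 21889/288 + 6209/144*γ12


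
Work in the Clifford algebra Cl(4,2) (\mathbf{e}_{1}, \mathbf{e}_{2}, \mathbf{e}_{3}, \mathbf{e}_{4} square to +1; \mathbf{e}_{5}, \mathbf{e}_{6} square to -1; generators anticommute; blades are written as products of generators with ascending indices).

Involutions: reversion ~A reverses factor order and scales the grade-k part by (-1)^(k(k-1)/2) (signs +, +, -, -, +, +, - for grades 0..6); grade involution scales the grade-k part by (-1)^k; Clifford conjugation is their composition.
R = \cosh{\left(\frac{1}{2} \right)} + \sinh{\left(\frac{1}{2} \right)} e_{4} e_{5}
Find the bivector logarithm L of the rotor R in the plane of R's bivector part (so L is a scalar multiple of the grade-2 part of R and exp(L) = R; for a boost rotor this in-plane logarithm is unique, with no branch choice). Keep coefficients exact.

The scalar part of R is \cosh{\left(\frac{1}{2} \right)}, giving the rapidity magnitude (cosh is even); the bivector part supplies orientation, its quotient by sinh of the rapidity is the plane, and L = rapidity * plane — unique in that plane, since flipping both signs leaves L unchanged.
Concretely: cosh(rapidity) = \cosh{\left(\frac{1}{2} \right)} gives rapidity = ±\frac{1}{2}, and since rapidity/sinh(rapidity) is even the sign is immaterial: L = (rapidity/sinh(rapidity)) * <R>_2 = (\frac{1}{2 \sinh{\left(\frac{1}{2} \right)}}) * <R>_2.
Answer: \frac{1}{2} e_{4} e_{5}


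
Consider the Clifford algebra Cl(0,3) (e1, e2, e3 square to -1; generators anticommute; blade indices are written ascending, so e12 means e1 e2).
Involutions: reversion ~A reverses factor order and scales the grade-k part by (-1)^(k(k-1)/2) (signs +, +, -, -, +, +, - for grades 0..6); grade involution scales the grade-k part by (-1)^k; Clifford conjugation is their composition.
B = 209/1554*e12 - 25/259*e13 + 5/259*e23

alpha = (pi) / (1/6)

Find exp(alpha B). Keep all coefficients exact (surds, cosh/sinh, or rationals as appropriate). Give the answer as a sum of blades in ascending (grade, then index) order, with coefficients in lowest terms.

B^2 term by term: the squares give (209/1554)^2*(e12)^2 + (-25/259)^2*(e13)^2 + (5/259)^2*(e23)^2 = 43681/2414916*(-1) + 625/67081*(-1) + 25/67081*(-1) = -1/36 (each basis 2-blade squares to minus the product of its generators' squares); cross terms between blades sharing an index anticommute and cancel. So B^2 = -1/36.
B^2 = -1/36 — since the square is negative, the closed form is circular: l = 1/6, alpha*l = pi, so exp(alpha B) = cos(pi) + (sin(pi)/(1/6))*B = -1 + (0)*B.
Answer: -1


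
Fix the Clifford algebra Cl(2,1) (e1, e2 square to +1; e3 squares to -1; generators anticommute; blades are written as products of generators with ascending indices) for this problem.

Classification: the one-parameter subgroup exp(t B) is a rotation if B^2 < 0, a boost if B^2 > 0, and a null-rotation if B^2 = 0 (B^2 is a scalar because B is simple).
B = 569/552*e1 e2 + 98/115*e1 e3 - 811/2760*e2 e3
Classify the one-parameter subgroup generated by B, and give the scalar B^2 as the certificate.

B^2 term by term: the squares give (569/552)^2*(e1 e2)^2 + (98/115)^2*(e1 e3)^2 + (-811/2760)^2*(e2 e3)^2 = 323761/304704*(-1) + 9604/13225*(+1) + 657721/7617600*(+1) = -1/4 (each basis 2-blade squares to minus the product of its generators' squares); cross terms between blades sharing an index anticommute and cancel. So B^2 = -1/4.
Answer: rotation, certificate B^2 = -1/4. Certificate logic: -1/4 is a conjugation-invariant scalar, so its sign fixes rotation versus boost versus null-rotation outright.


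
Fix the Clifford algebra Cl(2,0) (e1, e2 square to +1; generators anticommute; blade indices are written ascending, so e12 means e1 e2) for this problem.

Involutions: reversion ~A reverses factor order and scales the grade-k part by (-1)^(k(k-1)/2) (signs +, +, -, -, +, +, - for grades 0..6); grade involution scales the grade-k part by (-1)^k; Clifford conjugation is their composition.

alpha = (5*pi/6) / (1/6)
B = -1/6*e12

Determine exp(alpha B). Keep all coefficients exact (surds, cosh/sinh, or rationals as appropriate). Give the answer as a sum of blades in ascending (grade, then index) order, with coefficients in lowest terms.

B^2 = (-1/6)^2*(e12)^2 = 1/36*(-1) = -1/36 (a basis 2-blade squares to minus the product of its generators' squares).
B^2 = -1/36 — a negative square means the series sums to a rotation: l = 1/6, alpha*l = 5*pi/6, so exp(alpha B) = cos(5*pi/6) + (sin(5*pi/6)/(1/6))*B = -sqrt(3)/2 + (3)*B.
Answer: -sqrt(3)/2 - 1/2*e12


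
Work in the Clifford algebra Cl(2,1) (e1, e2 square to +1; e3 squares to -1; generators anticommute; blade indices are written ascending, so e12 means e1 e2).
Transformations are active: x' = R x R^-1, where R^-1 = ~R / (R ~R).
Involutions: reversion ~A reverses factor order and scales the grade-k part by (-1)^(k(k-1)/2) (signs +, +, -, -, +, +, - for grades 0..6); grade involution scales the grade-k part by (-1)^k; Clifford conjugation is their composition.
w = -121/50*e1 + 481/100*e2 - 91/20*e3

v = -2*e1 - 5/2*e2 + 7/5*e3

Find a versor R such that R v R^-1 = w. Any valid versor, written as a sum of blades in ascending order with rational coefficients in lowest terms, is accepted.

Why this works: both vectors square to 829/100, so q(v) = q(w) and R = v + w = -221/50*e1 + 231/100*e2 - 63/20*e3 carries v to w — its own direction survives, the complement (v - w)/2 flips.
Answer: -221/50*e1 + 231/100*e2 - 63/20*e3


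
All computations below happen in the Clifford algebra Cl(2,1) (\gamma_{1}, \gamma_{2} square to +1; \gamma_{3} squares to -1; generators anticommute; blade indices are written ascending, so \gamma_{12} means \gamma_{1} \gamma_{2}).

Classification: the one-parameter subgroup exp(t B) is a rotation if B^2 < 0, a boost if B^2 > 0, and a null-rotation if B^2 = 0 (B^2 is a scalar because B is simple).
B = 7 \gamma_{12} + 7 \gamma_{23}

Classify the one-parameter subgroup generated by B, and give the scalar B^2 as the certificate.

B^2 term by term: the squares give (7)^2*(\gamma_{12})^2 + (7)^2*(\gamma_{23})^2 = 49*(-1) + 49*(+1) = 0 (each basis 2-blade squares to minus the product of its generators' squares); cross terms between blades sharing an index anticommute and cancel. So B^2 = 0.
Answer: null-rotation, certificate B^2 = 0. No conjugation can change B^2 = 0; the sign gives the class.


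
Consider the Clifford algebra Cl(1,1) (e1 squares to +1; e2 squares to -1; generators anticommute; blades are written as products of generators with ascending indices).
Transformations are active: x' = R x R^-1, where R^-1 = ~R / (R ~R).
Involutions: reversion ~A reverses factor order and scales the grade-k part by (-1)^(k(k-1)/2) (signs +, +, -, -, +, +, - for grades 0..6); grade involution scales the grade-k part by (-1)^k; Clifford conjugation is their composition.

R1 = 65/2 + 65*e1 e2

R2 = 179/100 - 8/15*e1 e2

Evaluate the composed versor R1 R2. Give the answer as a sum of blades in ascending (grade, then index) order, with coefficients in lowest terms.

Distribute over the terms of R1 (each basis-blade product reordered to ascending indices, repeated generators contracted through their squares):
(65/2) R2 = 2327/40 - 52/3*e1 e2
(65*e1 e2) R2 = -104/3 + 2327/20*e1 e2
Summing the partial products and collecting blades:
Answer: 2821/120 + 5941/60*e1 e2


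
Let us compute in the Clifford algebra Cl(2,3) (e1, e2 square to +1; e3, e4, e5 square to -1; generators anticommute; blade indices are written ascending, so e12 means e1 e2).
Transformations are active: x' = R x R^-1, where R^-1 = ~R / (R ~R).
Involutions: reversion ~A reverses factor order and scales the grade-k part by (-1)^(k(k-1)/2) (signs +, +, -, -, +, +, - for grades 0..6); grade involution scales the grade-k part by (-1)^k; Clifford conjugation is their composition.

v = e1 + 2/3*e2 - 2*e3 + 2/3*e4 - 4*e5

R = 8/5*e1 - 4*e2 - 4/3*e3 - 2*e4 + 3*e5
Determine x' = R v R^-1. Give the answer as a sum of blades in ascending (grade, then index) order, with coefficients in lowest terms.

~R = 8/5*e1 - 4*e2 - 4/3*e3 - 2*e4 + 3*e5, and R ~R = 851/225, so R^-1 = ~R / (851/225).
R v = 48/5 + 76/15*e12 - 28/15*e13 + 46/15*e14 - 47/5*e15 + 80/9*e23 - 4/3*e24 + 14*e25 - 44/9*e34 + 34/3*e35 + 6*e45
Answer: 6061/851*e1 - 53542/2553*e2 - 4058/851*e3 - 27622/2553*e4 + 16364/851*e5


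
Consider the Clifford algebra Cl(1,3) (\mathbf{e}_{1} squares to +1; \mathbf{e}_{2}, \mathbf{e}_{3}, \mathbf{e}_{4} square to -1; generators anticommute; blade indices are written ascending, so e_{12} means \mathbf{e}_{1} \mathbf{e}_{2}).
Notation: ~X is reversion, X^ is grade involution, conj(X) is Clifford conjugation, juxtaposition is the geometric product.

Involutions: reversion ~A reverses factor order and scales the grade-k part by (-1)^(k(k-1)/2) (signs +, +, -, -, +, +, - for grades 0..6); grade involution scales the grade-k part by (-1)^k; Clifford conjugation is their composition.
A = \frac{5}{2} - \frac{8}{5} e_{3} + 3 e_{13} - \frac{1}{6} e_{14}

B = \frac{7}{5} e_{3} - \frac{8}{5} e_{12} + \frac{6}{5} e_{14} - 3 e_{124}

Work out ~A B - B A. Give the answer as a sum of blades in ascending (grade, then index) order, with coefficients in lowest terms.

first term: \frac{61}{25} + \frac{21}{5} e_{1} + \frac{1}{2} e_{2} + \frac{7}{2} e_{3} - 4 e_{12} + 3 e_{14} + \frac{24}{5} e_{23} - \frac{4}{15} e_{24} + \frac{18}{5} e_{34} + \frac{64}{25} e_{123} - \frac{15}{2} e_{124} + \frac{253}{150} e_{134} + 9 e_{234} + \frac{24}{5} e_{1234}
second term: \frac{51}{25} + \frac{21}{5} e_{1} - \frac{1}{2} e_{2} + \frac{7}{2} e_{3} - 4 e_{12} + 3 e_{14} + \frac{24}{5} e_{23} - \frac{4}{15} e_{24} + \frac{18}{5} e_{34} + \frac{64}{25} e_{123} - \frac{15}{2} e_{124} + \frac{323}{150} e_{134} + 9 e_{234} - \frac{24}{5} e_{1234}
Answer: \frac{2}{5} + e_{2} - \frac{7}{15} e_{134} + \frac{48}{5} e_{1234}


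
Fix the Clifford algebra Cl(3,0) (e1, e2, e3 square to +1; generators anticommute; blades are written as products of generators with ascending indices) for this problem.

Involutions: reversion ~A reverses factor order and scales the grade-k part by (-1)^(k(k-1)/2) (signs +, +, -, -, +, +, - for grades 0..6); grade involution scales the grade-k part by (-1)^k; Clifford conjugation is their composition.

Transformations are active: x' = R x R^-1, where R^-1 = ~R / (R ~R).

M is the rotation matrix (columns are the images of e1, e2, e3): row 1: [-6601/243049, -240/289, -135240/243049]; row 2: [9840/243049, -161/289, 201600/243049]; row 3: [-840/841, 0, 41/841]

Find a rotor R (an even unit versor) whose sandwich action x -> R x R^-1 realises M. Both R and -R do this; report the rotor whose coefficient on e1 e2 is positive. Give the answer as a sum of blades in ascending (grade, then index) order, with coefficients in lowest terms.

Method: write R = a + b12*e1 e2 + b13*e1 e3 + b23*e2 e3 with a^2 + b12^2 + b13^2 + b23^2 = 1 (so R^-1 = ~R). Expanding the columns R e_j ~R gives tr M = 4a^2 - 1 and, from the antisymmetric part, M21 - M12 = -4a*b12, M13 - M31 = 4a*b13, M32 - M23 = -4a*b23.
Here tr M = -130153/243049, so a^2 = (1 + tr M)/4 = 28224/243049 and a = ±168/493. Taking a = 168/493: M21 - M12 = 211680/243049, M13 - M31 = 107520/243049, M32 - M23 = -201600/243049, giving b12 = -315/493, b13 = 160/493, b23 = 300/493, i.e. R = 168/493 - 315/493*e1 e2 + 160/493*e1 e3 + 300/493*e2 e3.
Its e1 e2 coefficient is negative, so report the other preimage -R.
Answer: -168/493 + 315/493*e1 e2 - 160/493*e1 e3 - 300/493*e2 e3. Sheet selection: the two-to-one cover makes ±R indistinguishable at the matrix level (trace -130153/243049), so uniqueness comes from the required sign on e1 e2.


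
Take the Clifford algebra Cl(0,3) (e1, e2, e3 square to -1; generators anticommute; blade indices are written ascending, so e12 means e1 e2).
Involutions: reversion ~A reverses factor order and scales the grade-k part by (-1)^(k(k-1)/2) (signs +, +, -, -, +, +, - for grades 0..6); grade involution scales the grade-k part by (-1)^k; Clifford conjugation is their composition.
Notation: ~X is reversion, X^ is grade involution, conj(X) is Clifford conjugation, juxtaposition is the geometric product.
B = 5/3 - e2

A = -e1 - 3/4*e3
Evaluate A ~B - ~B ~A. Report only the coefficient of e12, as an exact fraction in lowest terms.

first term: -5/3*e1 - 5/4*e3 + e12 - 3/4*e23
second term: -5/3*e1 - 5/4*e3 - e12 + 3/4*e23
Answer: 2


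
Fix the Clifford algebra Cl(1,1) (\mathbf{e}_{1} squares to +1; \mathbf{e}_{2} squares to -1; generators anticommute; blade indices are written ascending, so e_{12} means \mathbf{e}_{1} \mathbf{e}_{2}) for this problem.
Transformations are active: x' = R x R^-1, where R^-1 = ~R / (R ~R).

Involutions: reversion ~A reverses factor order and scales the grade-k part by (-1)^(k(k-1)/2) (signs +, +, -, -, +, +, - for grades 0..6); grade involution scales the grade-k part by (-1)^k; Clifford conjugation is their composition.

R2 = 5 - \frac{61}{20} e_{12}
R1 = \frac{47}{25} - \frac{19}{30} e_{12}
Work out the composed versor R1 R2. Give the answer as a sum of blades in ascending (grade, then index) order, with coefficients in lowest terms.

Distribute over the terms of R1 (each basis-blade product reordered to ascending indices, repeated generators contracted through their squares):
(\frac{47}{25}) R2 = \frac{47}{5} - \frac{2867}{500} e_{12}
(-\frac{19}{30} e_{12}) R2 = \frac{1159}{600} - \frac{19}{6} e_{12}
Summing the partial products and collecting blades:
Answer: \frac{6799}{600} - \frac{13351}{1500} e_{12}


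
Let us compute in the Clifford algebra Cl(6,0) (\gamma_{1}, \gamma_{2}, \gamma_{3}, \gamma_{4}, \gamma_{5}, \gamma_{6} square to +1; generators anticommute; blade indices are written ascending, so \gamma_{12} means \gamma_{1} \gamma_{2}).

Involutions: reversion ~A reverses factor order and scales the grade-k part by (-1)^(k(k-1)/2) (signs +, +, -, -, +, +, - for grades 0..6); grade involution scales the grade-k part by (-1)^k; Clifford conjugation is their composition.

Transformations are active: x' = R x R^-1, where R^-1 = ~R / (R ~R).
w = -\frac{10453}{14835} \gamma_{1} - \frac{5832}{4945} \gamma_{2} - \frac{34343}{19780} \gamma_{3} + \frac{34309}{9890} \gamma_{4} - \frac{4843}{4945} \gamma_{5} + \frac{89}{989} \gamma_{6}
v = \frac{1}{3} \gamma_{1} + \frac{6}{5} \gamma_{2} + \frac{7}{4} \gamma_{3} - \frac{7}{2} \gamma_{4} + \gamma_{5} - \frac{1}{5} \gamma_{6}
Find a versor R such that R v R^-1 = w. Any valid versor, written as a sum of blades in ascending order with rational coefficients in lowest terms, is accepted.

Construction: equal norms (both \frac{64453}{3600}) license R = v + w = -\frac{1836}{4945} \gamma_{1} + \frac{102}{4945} \gamma_{2} + \frac{68}{4945} \gamma_{3} - \frac{153}{4945} \gamma_{4} + \frac{102}{4945} \gamma_{5} - \frac{544}{4945} \gamma_{6} — nothing changes along that direction, while (v - w)/2 changes sign, so v maps onto w.
Answer: -\frac{1836}{4945} \gamma_{1} + \frac{102}{4945} \gamma_{2} + \frac{68}{4945} \gamma_{3} - \frac{153}{4945} \gamma_{4} + \frac{102}{4945} \gamma_{5} - \frac{544}{4945} \gamma_{6}
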